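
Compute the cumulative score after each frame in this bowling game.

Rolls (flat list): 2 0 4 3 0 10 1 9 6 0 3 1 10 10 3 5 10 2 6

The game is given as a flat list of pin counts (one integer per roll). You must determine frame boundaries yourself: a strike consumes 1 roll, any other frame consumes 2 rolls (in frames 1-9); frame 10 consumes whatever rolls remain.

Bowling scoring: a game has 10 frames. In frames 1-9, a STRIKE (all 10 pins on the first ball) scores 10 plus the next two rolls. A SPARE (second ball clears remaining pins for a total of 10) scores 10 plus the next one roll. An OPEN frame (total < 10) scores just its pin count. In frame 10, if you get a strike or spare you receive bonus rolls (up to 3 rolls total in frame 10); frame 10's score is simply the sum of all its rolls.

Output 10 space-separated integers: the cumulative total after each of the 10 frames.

Frame 1: OPEN (2+0=2). Cumulative: 2
Frame 2: OPEN (4+3=7). Cumulative: 9
Frame 3: SPARE (0+10=10). 10 + next roll (1) = 11. Cumulative: 20
Frame 4: SPARE (1+9=10). 10 + next roll (6) = 16. Cumulative: 36
Frame 5: OPEN (6+0=6). Cumulative: 42
Frame 6: OPEN (3+1=4). Cumulative: 46
Frame 7: STRIKE. 10 + next two rolls (10+3) = 23. Cumulative: 69
Frame 8: STRIKE. 10 + next two rolls (3+5) = 18. Cumulative: 87
Frame 9: OPEN (3+5=8). Cumulative: 95
Frame 10: STRIKE. Sum of all frame-10 rolls (10+2+6) = 18. Cumulative: 113

Answer: 2 9 20 36 42 46 69 87 95 113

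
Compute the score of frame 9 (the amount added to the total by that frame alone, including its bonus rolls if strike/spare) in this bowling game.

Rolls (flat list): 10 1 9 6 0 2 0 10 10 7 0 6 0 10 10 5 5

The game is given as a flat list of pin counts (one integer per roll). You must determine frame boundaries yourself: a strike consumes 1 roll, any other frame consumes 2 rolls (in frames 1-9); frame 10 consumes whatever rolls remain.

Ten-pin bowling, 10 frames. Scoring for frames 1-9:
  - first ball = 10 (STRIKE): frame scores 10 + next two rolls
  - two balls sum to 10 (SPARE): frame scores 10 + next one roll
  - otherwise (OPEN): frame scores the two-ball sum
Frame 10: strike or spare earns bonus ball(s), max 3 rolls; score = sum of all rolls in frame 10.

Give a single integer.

Answer: 25

Derivation:
Frame 1: STRIKE. 10 + next two rolls (1+9) = 20. Cumulative: 20
Frame 2: SPARE (1+9=10). 10 + next roll (6) = 16. Cumulative: 36
Frame 3: OPEN (6+0=6). Cumulative: 42
Frame 4: OPEN (2+0=2). Cumulative: 44
Frame 5: STRIKE. 10 + next two rolls (10+7) = 27. Cumulative: 71
Frame 6: STRIKE. 10 + next two rolls (7+0) = 17. Cumulative: 88
Frame 7: OPEN (7+0=7). Cumulative: 95
Frame 8: OPEN (6+0=6). Cumulative: 101
Frame 9: STRIKE. 10 + next two rolls (10+5) = 25. Cumulative: 126
Frame 10: STRIKE. Sum of all frame-10 rolls (10+5+5) = 20. Cumulative: 146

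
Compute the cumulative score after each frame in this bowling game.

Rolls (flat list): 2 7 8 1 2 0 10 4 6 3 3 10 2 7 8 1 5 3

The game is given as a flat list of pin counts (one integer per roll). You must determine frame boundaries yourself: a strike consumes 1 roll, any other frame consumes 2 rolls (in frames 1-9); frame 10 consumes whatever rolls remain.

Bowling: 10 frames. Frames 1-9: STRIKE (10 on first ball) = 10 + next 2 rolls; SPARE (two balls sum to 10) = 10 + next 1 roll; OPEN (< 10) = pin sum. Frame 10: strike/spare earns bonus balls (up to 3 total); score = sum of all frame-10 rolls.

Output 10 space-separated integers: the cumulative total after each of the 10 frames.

Answer: 9 18 20 40 53 59 78 87 96 104

Derivation:
Frame 1: OPEN (2+7=9). Cumulative: 9
Frame 2: OPEN (8+1=9). Cumulative: 18
Frame 3: OPEN (2+0=2). Cumulative: 20
Frame 4: STRIKE. 10 + next two rolls (4+6) = 20. Cumulative: 40
Frame 5: SPARE (4+6=10). 10 + next roll (3) = 13. Cumulative: 53
Frame 6: OPEN (3+3=6). Cumulative: 59
Frame 7: STRIKE. 10 + next two rolls (2+7) = 19. Cumulative: 78
Frame 8: OPEN (2+7=9). Cumulative: 87
Frame 9: OPEN (8+1=9). Cumulative: 96
Frame 10: OPEN. Sum of all frame-10 rolls (5+3) = 8. Cumulative: 104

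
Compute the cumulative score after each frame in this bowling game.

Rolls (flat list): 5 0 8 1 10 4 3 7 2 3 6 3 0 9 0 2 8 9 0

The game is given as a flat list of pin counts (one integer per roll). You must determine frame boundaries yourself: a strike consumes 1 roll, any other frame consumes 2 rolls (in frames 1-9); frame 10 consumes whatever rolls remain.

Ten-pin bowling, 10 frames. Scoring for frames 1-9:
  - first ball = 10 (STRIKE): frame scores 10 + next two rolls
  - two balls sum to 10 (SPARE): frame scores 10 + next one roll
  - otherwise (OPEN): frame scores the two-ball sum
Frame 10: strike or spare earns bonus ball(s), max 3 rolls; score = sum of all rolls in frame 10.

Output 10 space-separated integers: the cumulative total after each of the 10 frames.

Frame 1: OPEN (5+0=5). Cumulative: 5
Frame 2: OPEN (8+1=9). Cumulative: 14
Frame 3: STRIKE. 10 + next two rolls (4+3) = 17. Cumulative: 31
Frame 4: OPEN (4+3=7). Cumulative: 38
Frame 5: OPEN (7+2=9). Cumulative: 47
Frame 6: OPEN (3+6=9). Cumulative: 56
Frame 7: OPEN (3+0=3). Cumulative: 59
Frame 8: OPEN (9+0=9). Cumulative: 68
Frame 9: SPARE (2+8=10). 10 + next roll (9) = 19. Cumulative: 87
Frame 10: OPEN. Sum of all frame-10 rolls (9+0) = 9. Cumulative: 96

Answer: 5 14 31 38 47 56 59 68 87 96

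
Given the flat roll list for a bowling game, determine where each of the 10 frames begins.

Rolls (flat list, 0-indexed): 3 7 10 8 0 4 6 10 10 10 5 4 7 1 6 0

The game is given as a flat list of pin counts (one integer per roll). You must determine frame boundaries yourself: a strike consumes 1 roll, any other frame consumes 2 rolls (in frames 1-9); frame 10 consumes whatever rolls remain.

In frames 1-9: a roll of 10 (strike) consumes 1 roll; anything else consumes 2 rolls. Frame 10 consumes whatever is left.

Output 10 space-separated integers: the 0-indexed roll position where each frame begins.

Frame 1 starts at roll index 0: rolls=3,7 (sum=10), consumes 2 rolls
Frame 2 starts at roll index 2: roll=10 (strike), consumes 1 roll
Frame 3 starts at roll index 3: rolls=8,0 (sum=8), consumes 2 rolls
Frame 4 starts at roll index 5: rolls=4,6 (sum=10), consumes 2 rolls
Frame 5 starts at roll index 7: roll=10 (strike), consumes 1 roll
Frame 6 starts at roll index 8: roll=10 (strike), consumes 1 roll
Frame 7 starts at roll index 9: roll=10 (strike), consumes 1 roll
Frame 8 starts at roll index 10: rolls=5,4 (sum=9), consumes 2 rolls
Frame 9 starts at roll index 12: rolls=7,1 (sum=8), consumes 2 rolls
Frame 10 starts at roll index 14: 2 remaining rolls

Answer: 0 2 3 5 7 8 9 10 12 14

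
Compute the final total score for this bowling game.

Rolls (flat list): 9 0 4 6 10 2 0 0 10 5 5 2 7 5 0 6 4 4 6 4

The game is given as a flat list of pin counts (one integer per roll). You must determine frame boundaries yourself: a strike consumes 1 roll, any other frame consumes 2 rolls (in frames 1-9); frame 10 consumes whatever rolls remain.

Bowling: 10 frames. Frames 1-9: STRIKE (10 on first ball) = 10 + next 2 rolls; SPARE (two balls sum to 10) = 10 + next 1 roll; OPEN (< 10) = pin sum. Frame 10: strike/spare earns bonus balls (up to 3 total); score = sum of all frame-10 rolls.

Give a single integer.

Frame 1: OPEN (9+0=9). Cumulative: 9
Frame 2: SPARE (4+6=10). 10 + next roll (10) = 20. Cumulative: 29
Frame 3: STRIKE. 10 + next two rolls (2+0) = 12. Cumulative: 41
Frame 4: OPEN (2+0=2). Cumulative: 43
Frame 5: SPARE (0+10=10). 10 + next roll (5) = 15. Cumulative: 58
Frame 6: SPARE (5+5=10). 10 + next roll (2) = 12. Cumulative: 70
Frame 7: OPEN (2+7=9). Cumulative: 79
Frame 8: OPEN (5+0=5). Cumulative: 84
Frame 9: SPARE (6+4=10). 10 + next roll (4) = 14. Cumulative: 98
Frame 10: SPARE. Sum of all frame-10 rolls (4+6+4) = 14. Cumulative: 112

Answer: 112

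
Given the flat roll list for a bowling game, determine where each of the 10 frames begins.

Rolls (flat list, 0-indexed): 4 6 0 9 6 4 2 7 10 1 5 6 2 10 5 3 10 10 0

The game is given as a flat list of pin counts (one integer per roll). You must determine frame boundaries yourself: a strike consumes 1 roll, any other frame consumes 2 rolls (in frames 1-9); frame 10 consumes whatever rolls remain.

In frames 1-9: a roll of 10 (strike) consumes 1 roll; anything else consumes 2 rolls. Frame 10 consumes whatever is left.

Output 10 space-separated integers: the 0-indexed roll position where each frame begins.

Answer: 0 2 4 6 8 9 11 13 14 16

Derivation:
Frame 1 starts at roll index 0: rolls=4,6 (sum=10), consumes 2 rolls
Frame 2 starts at roll index 2: rolls=0,9 (sum=9), consumes 2 rolls
Frame 3 starts at roll index 4: rolls=6,4 (sum=10), consumes 2 rolls
Frame 4 starts at roll index 6: rolls=2,7 (sum=9), consumes 2 rolls
Frame 5 starts at roll index 8: roll=10 (strike), consumes 1 roll
Frame 6 starts at roll index 9: rolls=1,5 (sum=6), consumes 2 rolls
Frame 7 starts at roll index 11: rolls=6,2 (sum=8), consumes 2 rolls
Frame 8 starts at roll index 13: roll=10 (strike), consumes 1 roll
Frame 9 starts at roll index 14: rolls=5,3 (sum=8), consumes 2 rolls
Frame 10 starts at roll index 16: 3 remaining rolls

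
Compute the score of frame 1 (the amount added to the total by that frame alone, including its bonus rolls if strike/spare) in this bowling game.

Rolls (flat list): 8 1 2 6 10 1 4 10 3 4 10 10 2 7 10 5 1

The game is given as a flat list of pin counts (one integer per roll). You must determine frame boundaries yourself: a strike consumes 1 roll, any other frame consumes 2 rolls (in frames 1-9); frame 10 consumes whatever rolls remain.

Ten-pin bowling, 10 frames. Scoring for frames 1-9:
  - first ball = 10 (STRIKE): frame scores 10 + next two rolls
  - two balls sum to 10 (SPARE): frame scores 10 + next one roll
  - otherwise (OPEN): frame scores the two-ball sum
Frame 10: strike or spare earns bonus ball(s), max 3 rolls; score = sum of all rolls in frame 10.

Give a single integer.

Answer: 9

Derivation:
Frame 1: OPEN (8+1=9). Cumulative: 9
Frame 2: OPEN (2+6=8). Cumulative: 17
Frame 3: STRIKE. 10 + next two rolls (1+4) = 15. Cumulative: 32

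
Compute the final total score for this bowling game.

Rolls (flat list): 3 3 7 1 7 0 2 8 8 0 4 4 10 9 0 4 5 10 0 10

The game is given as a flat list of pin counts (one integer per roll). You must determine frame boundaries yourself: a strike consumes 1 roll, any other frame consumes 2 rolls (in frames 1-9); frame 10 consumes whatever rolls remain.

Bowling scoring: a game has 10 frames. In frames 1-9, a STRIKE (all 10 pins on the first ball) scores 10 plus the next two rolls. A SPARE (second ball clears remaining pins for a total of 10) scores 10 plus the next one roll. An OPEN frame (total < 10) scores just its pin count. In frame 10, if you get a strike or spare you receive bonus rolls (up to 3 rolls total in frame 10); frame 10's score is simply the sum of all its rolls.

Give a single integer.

Frame 1: OPEN (3+3=6). Cumulative: 6
Frame 2: OPEN (7+1=8). Cumulative: 14
Frame 3: OPEN (7+0=7). Cumulative: 21
Frame 4: SPARE (2+8=10). 10 + next roll (8) = 18. Cumulative: 39
Frame 5: OPEN (8+0=8). Cumulative: 47
Frame 6: OPEN (4+4=8). Cumulative: 55
Frame 7: STRIKE. 10 + next two rolls (9+0) = 19. Cumulative: 74
Frame 8: OPEN (9+0=9). Cumulative: 83
Frame 9: OPEN (4+5=9). Cumulative: 92
Frame 10: STRIKE. Sum of all frame-10 rolls (10+0+10) = 20. Cumulative: 112

Answer: 112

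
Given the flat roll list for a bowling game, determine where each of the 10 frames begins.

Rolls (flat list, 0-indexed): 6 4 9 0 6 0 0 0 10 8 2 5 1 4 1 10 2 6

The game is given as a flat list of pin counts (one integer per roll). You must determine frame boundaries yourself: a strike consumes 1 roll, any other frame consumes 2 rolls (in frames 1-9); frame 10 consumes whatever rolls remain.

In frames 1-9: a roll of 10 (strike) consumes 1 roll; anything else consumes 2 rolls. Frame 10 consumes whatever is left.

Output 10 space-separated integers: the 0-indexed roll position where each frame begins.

Answer: 0 2 4 6 8 9 11 13 15 16

Derivation:
Frame 1 starts at roll index 0: rolls=6,4 (sum=10), consumes 2 rolls
Frame 2 starts at roll index 2: rolls=9,0 (sum=9), consumes 2 rolls
Frame 3 starts at roll index 4: rolls=6,0 (sum=6), consumes 2 rolls
Frame 4 starts at roll index 6: rolls=0,0 (sum=0), consumes 2 rolls
Frame 5 starts at roll index 8: roll=10 (strike), consumes 1 roll
Frame 6 starts at roll index 9: rolls=8,2 (sum=10), consumes 2 rolls
Frame 7 starts at roll index 11: rolls=5,1 (sum=6), consumes 2 rolls
Frame 8 starts at roll index 13: rolls=4,1 (sum=5), consumes 2 rolls
Frame 9 starts at roll index 15: roll=10 (strike), consumes 1 roll
Frame 10 starts at roll index 16: 2 remaining rolls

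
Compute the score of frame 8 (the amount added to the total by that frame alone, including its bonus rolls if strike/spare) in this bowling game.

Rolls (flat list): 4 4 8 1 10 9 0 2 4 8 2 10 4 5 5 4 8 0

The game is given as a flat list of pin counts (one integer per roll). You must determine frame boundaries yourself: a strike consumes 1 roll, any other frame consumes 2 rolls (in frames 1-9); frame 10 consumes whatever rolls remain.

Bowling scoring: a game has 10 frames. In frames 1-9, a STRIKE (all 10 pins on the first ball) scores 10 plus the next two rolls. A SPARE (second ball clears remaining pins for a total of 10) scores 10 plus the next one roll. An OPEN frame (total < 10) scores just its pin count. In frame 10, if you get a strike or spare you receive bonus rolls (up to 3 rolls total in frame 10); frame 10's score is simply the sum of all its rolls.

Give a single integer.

Answer: 9

Derivation:
Frame 1: OPEN (4+4=8). Cumulative: 8
Frame 2: OPEN (8+1=9). Cumulative: 17
Frame 3: STRIKE. 10 + next two rolls (9+0) = 19. Cumulative: 36
Frame 4: OPEN (9+0=9). Cumulative: 45
Frame 5: OPEN (2+4=6). Cumulative: 51
Frame 6: SPARE (8+2=10). 10 + next roll (10) = 20. Cumulative: 71
Frame 7: STRIKE. 10 + next two rolls (4+5) = 19. Cumulative: 90
Frame 8: OPEN (4+5=9). Cumulative: 99
Frame 9: OPEN (5+4=9). Cumulative: 108
Frame 10: OPEN. Sum of all frame-10 rolls (8+0) = 8. Cumulative: 116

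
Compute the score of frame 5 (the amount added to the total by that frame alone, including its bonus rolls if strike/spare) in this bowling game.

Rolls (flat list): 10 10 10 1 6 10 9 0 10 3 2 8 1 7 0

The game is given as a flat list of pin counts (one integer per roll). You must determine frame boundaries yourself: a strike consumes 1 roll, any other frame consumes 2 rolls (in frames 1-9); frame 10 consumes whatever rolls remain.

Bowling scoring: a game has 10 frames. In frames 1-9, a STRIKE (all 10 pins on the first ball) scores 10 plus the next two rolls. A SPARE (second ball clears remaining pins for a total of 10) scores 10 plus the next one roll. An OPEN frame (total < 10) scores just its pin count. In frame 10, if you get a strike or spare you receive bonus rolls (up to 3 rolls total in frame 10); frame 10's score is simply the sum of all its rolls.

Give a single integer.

Answer: 19

Derivation:
Frame 1: STRIKE. 10 + next two rolls (10+10) = 30. Cumulative: 30
Frame 2: STRIKE. 10 + next two rolls (10+1) = 21. Cumulative: 51
Frame 3: STRIKE. 10 + next two rolls (1+6) = 17. Cumulative: 68
Frame 4: OPEN (1+6=7). Cumulative: 75
Frame 5: STRIKE. 10 + next two rolls (9+0) = 19. Cumulative: 94
Frame 6: OPEN (9+0=9). Cumulative: 103
Frame 7: STRIKE. 10 + next two rolls (3+2) = 15. Cumulative: 118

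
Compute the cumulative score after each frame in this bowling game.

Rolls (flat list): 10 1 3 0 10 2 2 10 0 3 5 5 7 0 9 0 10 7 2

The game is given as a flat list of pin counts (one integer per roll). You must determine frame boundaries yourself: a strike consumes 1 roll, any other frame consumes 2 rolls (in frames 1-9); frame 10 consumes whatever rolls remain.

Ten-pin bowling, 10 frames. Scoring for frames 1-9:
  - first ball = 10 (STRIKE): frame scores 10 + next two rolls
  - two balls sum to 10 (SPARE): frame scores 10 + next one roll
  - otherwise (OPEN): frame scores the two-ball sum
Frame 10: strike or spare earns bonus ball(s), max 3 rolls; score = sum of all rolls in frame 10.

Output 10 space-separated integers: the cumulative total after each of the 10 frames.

Answer: 14 18 30 34 47 50 67 74 83 102

Derivation:
Frame 1: STRIKE. 10 + next two rolls (1+3) = 14. Cumulative: 14
Frame 2: OPEN (1+3=4). Cumulative: 18
Frame 3: SPARE (0+10=10). 10 + next roll (2) = 12. Cumulative: 30
Frame 4: OPEN (2+2=4). Cumulative: 34
Frame 5: STRIKE. 10 + next two rolls (0+3) = 13. Cumulative: 47
Frame 6: OPEN (0+3=3). Cumulative: 50
Frame 7: SPARE (5+5=10). 10 + next roll (7) = 17. Cumulative: 67
Frame 8: OPEN (7+0=7). Cumulative: 74
Frame 9: OPEN (9+0=9). Cumulative: 83
Frame 10: STRIKE. Sum of all frame-10 rolls (10+7+2) = 19. Cumulative: 102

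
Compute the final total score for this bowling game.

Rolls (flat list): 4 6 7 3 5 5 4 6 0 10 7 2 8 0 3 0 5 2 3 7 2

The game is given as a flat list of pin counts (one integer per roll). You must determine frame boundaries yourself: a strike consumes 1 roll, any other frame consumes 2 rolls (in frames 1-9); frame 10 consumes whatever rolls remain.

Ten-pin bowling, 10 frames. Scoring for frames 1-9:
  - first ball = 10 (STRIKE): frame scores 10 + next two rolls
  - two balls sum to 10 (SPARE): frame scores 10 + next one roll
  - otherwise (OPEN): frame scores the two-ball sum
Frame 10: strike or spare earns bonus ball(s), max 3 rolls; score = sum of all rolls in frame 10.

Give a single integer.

Frame 1: SPARE (4+6=10). 10 + next roll (7) = 17. Cumulative: 17
Frame 2: SPARE (7+3=10). 10 + next roll (5) = 15. Cumulative: 32
Frame 3: SPARE (5+5=10). 10 + next roll (4) = 14. Cumulative: 46
Frame 4: SPARE (4+6=10). 10 + next roll (0) = 10. Cumulative: 56
Frame 5: SPARE (0+10=10). 10 + next roll (7) = 17. Cumulative: 73
Frame 6: OPEN (7+2=9). Cumulative: 82
Frame 7: OPEN (8+0=8). Cumulative: 90
Frame 8: OPEN (3+0=3). Cumulative: 93
Frame 9: OPEN (5+2=7). Cumulative: 100
Frame 10: SPARE. Sum of all frame-10 rolls (3+7+2) = 12. Cumulative: 112

Answer: 112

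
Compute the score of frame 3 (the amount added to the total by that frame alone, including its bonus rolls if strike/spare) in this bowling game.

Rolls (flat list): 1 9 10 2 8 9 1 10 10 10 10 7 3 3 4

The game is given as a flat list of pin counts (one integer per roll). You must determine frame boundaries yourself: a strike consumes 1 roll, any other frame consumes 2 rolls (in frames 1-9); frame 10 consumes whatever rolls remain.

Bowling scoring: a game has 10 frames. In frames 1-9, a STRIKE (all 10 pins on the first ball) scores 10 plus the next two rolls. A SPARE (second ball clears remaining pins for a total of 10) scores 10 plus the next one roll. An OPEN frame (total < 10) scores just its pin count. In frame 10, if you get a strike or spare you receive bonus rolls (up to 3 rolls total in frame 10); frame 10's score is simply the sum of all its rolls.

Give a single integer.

Answer: 19

Derivation:
Frame 1: SPARE (1+9=10). 10 + next roll (10) = 20. Cumulative: 20
Frame 2: STRIKE. 10 + next two rolls (2+8) = 20. Cumulative: 40
Frame 3: SPARE (2+8=10). 10 + next roll (9) = 19. Cumulative: 59
Frame 4: SPARE (9+1=10). 10 + next roll (10) = 20. Cumulative: 79
Frame 5: STRIKE. 10 + next two rolls (10+10) = 30. Cumulative: 109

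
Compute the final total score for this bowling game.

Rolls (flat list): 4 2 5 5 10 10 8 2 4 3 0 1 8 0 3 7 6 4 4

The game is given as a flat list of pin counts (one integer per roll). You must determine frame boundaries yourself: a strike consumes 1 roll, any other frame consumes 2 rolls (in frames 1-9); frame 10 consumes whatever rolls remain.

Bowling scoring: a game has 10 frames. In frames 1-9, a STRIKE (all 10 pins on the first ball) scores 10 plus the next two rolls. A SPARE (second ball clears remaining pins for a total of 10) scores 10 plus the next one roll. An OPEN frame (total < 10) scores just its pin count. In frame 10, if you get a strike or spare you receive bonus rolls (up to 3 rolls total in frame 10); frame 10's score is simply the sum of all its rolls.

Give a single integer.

Frame 1: OPEN (4+2=6). Cumulative: 6
Frame 2: SPARE (5+5=10). 10 + next roll (10) = 20. Cumulative: 26
Frame 3: STRIKE. 10 + next two rolls (10+8) = 28. Cumulative: 54
Frame 4: STRIKE. 10 + next two rolls (8+2) = 20. Cumulative: 74
Frame 5: SPARE (8+2=10). 10 + next roll (4) = 14. Cumulative: 88
Frame 6: OPEN (4+3=7). Cumulative: 95
Frame 7: OPEN (0+1=1). Cumulative: 96
Frame 8: OPEN (8+0=8). Cumulative: 104
Frame 9: SPARE (3+7=10). 10 + next roll (6) = 16. Cumulative: 120
Frame 10: SPARE. Sum of all frame-10 rolls (6+4+4) = 14. Cumulative: 134

Answer: 134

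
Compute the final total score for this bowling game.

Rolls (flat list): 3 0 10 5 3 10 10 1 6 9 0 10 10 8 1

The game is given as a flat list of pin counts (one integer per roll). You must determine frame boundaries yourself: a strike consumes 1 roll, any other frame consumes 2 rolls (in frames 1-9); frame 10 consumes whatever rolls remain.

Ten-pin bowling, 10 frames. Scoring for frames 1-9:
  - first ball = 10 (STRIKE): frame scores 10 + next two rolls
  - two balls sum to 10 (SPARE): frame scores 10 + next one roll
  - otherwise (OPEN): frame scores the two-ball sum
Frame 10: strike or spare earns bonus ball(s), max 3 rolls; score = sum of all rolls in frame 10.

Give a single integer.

Frame 1: OPEN (3+0=3). Cumulative: 3
Frame 2: STRIKE. 10 + next two rolls (5+3) = 18. Cumulative: 21
Frame 3: OPEN (5+3=8). Cumulative: 29
Frame 4: STRIKE. 10 + next two rolls (10+1) = 21. Cumulative: 50
Frame 5: STRIKE. 10 + next two rolls (1+6) = 17. Cumulative: 67
Frame 6: OPEN (1+6=7). Cumulative: 74
Frame 7: OPEN (9+0=9). Cumulative: 83
Frame 8: STRIKE. 10 + next two rolls (10+8) = 28. Cumulative: 111
Frame 9: STRIKE. 10 + next two rolls (8+1) = 19. Cumulative: 130
Frame 10: OPEN. Sum of all frame-10 rolls (8+1) = 9. Cumulative: 139

Answer: 139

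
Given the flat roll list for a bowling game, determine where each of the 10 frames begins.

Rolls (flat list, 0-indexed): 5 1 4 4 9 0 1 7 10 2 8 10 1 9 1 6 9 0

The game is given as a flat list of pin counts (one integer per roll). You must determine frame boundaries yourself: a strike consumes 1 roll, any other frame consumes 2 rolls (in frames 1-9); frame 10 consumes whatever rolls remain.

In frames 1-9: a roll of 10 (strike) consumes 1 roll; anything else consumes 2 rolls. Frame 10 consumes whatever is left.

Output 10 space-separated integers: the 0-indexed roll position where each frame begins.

Frame 1 starts at roll index 0: rolls=5,1 (sum=6), consumes 2 rolls
Frame 2 starts at roll index 2: rolls=4,4 (sum=8), consumes 2 rolls
Frame 3 starts at roll index 4: rolls=9,0 (sum=9), consumes 2 rolls
Frame 4 starts at roll index 6: rolls=1,7 (sum=8), consumes 2 rolls
Frame 5 starts at roll index 8: roll=10 (strike), consumes 1 roll
Frame 6 starts at roll index 9: rolls=2,8 (sum=10), consumes 2 rolls
Frame 7 starts at roll index 11: roll=10 (strike), consumes 1 roll
Frame 8 starts at roll index 12: rolls=1,9 (sum=10), consumes 2 rolls
Frame 9 starts at roll index 14: rolls=1,6 (sum=7), consumes 2 rolls
Frame 10 starts at roll index 16: 2 remaining rolls

Answer: 0 2 4 6 8 9 11 12 14 16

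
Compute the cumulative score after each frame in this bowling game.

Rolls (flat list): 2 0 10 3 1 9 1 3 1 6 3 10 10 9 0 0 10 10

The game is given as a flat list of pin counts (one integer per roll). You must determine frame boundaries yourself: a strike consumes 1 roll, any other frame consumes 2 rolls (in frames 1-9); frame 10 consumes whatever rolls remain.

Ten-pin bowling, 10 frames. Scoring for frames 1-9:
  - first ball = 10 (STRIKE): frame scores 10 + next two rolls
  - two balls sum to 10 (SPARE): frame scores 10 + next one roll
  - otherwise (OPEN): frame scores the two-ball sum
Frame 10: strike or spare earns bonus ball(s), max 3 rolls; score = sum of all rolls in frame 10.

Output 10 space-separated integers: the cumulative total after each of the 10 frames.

Frame 1: OPEN (2+0=2). Cumulative: 2
Frame 2: STRIKE. 10 + next two rolls (3+1) = 14. Cumulative: 16
Frame 3: OPEN (3+1=4). Cumulative: 20
Frame 4: SPARE (9+1=10). 10 + next roll (3) = 13. Cumulative: 33
Frame 5: OPEN (3+1=4). Cumulative: 37
Frame 6: OPEN (6+3=9). Cumulative: 46
Frame 7: STRIKE. 10 + next two rolls (10+9) = 29. Cumulative: 75
Frame 8: STRIKE. 10 + next two rolls (9+0) = 19. Cumulative: 94
Frame 9: OPEN (9+0=9). Cumulative: 103
Frame 10: SPARE. Sum of all frame-10 rolls (0+10+10) = 20. Cumulative: 123

Answer: 2 16 20 33 37 46 75 94 103 123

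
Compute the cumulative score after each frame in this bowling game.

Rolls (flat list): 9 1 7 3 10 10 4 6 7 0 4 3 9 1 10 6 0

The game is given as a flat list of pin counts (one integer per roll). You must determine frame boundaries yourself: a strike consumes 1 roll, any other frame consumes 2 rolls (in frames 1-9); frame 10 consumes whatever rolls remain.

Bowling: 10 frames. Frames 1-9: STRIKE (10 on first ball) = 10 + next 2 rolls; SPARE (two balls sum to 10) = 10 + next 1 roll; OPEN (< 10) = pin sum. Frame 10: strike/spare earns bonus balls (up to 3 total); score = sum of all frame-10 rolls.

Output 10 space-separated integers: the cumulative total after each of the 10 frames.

Answer: 17 37 61 81 98 105 112 132 148 154

Derivation:
Frame 1: SPARE (9+1=10). 10 + next roll (7) = 17. Cumulative: 17
Frame 2: SPARE (7+3=10). 10 + next roll (10) = 20. Cumulative: 37
Frame 3: STRIKE. 10 + next two rolls (10+4) = 24. Cumulative: 61
Frame 4: STRIKE. 10 + next two rolls (4+6) = 20. Cumulative: 81
Frame 5: SPARE (4+6=10). 10 + next roll (7) = 17. Cumulative: 98
Frame 6: OPEN (7+0=7). Cumulative: 105
Frame 7: OPEN (4+3=7). Cumulative: 112
Frame 8: SPARE (9+1=10). 10 + next roll (10) = 20. Cumulative: 132
Frame 9: STRIKE. 10 + next two rolls (6+0) = 16. Cumulative: 148
Frame 10: OPEN. Sum of all frame-10 rolls (6+0) = 6. Cumulative: 154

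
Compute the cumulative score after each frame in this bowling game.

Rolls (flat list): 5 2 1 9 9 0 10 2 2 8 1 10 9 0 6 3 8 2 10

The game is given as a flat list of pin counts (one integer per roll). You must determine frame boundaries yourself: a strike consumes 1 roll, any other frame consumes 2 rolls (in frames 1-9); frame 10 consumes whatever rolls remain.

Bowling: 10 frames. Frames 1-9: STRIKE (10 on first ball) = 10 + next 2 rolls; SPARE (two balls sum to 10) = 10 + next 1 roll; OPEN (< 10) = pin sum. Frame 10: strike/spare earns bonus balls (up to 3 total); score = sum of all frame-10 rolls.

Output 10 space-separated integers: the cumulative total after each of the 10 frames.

Frame 1: OPEN (5+2=7). Cumulative: 7
Frame 2: SPARE (1+9=10). 10 + next roll (9) = 19. Cumulative: 26
Frame 3: OPEN (9+0=9). Cumulative: 35
Frame 4: STRIKE. 10 + next two rolls (2+2) = 14. Cumulative: 49
Frame 5: OPEN (2+2=4). Cumulative: 53
Frame 6: OPEN (8+1=9). Cumulative: 62
Frame 7: STRIKE. 10 + next two rolls (9+0) = 19. Cumulative: 81
Frame 8: OPEN (9+0=9). Cumulative: 90
Frame 9: OPEN (6+3=9). Cumulative: 99
Frame 10: SPARE. Sum of all frame-10 rolls (8+2+10) = 20. Cumulative: 119

Answer: 7 26 35 49 53 62 81 90 99 119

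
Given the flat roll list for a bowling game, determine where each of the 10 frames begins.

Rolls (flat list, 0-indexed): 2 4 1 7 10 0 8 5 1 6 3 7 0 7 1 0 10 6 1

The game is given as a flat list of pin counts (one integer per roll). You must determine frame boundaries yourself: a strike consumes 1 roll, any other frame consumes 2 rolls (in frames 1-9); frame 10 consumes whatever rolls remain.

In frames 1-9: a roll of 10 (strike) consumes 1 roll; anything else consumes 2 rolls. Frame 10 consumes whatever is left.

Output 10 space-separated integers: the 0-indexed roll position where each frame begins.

Frame 1 starts at roll index 0: rolls=2,4 (sum=6), consumes 2 rolls
Frame 2 starts at roll index 2: rolls=1,7 (sum=8), consumes 2 rolls
Frame 3 starts at roll index 4: roll=10 (strike), consumes 1 roll
Frame 4 starts at roll index 5: rolls=0,8 (sum=8), consumes 2 rolls
Frame 5 starts at roll index 7: rolls=5,1 (sum=6), consumes 2 rolls
Frame 6 starts at roll index 9: rolls=6,3 (sum=9), consumes 2 rolls
Frame 7 starts at roll index 11: rolls=7,0 (sum=7), consumes 2 rolls
Frame 8 starts at roll index 13: rolls=7,1 (sum=8), consumes 2 rolls
Frame 9 starts at roll index 15: rolls=0,10 (sum=10), consumes 2 rolls
Frame 10 starts at roll index 17: 2 remaining rolls

Answer: 0 2 4 5 7 9 11 13 15 17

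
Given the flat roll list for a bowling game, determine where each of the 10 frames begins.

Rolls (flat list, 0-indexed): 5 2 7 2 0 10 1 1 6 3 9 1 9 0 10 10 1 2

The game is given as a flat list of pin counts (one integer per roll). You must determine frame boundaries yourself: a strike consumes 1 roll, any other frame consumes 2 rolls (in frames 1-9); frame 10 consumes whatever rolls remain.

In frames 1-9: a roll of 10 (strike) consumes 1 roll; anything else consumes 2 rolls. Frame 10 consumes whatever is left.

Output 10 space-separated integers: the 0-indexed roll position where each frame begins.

Frame 1 starts at roll index 0: rolls=5,2 (sum=7), consumes 2 rolls
Frame 2 starts at roll index 2: rolls=7,2 (sum=9), consumes 2 rolls
Frame 3 starts at roll index 4: rolls=0,10 (sum=10), consumes 2 rolls
Frame 4 starts at roll index 6: rolls=1,1 (sum=2), consumes 2 rolls
Frame 5 starts at roll index 8: rolls=6,3 (sum=9), consumes 2 rolls
Frame 6 starts at roll index 10: rolls=9,1 (sum=10), consumes 2 rolls
Frame 7 starts at roll index 12: rolls=9,0 (sum=9), consumes 2 rolls
Frame 8 starts at roll index 14: roll=10 (strike), consumes 1 roll
Frame 9 starts at roll index 15: roll=10 (strike), consumes 1 roll
Frame 10 starts at roll index 16: 2 remaining rolls

Answer: 0 2 4 6 8 10 12 14 15 16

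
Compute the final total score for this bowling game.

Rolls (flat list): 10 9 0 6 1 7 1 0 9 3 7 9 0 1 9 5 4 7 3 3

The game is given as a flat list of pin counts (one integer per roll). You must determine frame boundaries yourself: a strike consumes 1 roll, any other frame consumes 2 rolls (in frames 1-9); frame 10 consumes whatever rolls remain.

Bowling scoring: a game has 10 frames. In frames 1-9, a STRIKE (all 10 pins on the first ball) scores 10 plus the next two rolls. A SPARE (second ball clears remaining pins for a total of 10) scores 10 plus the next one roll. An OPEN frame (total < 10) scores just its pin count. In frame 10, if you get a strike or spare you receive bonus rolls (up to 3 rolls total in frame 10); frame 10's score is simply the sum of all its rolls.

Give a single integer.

Answer: 117

Derivation:
Frame 1: STRIKE. 10 + next two rolls (9+0) = 19. Cumulative: 19
Frame 2: OPEN (9+0=9). Cumulative: 28
Frame 3: OPEN (6+1=7). Cumulative: 35
Frame 4: OPEN (7+1=8). Cumulative: 43
Frame 5: OPEN (0+9=9). Cumulative: 52
Frame 6: SPARE (3+7=10). 10 + next roll (9) = 19. Cumulative: 71
Frame 7: OPEN (9+0=9). Cumulative: 80
Frame 8: SPARE (1+9=10). 10 + next roll (5) = 15. Cumulative: 95
Frame 9: OPEN (5+4=9). Cumulative: 104
Frame 10: SPARE. Sum of all frame-10 rolls (7+3+3) = 13. Cumulative: 117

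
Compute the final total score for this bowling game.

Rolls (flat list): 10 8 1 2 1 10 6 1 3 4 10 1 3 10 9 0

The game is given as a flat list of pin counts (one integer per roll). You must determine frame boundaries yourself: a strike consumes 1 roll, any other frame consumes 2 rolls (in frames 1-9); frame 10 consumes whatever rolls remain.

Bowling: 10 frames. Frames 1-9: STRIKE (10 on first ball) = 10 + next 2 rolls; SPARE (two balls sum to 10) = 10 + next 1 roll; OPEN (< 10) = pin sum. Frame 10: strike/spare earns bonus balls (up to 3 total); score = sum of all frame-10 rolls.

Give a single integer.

Frame 1: STRIKE. 10 + next two rolls (8+1) = 19. Cumulative: 19
Frame 2: OPEN (8+1=9). Cumulative: 28
Frame 3: OPEN (2+1=3). Cumulative: 31
Frame 4: STRIKE. 10 + next two rolls (6+1) = 17. Cumulative: 48
Frame 5: OPEN (6+1=7). Cumulative: 55
Frame 6: OPEN (3+4=7). Cumulative: 62
Frame 7: STRIKE. 10 + next two rolls (1+3) = 14. Cumulative: 76
Frame 8: OPEN (1+3=4). Cumulative: 80
Frame 9: STRIKE. 10 + next two rolls (9+0) = 19. Cumulative: 99
Frame 10: OPEN. Sum of all frame-10 rolls (9+0) = 9. Cumulative: 108

Answer: 108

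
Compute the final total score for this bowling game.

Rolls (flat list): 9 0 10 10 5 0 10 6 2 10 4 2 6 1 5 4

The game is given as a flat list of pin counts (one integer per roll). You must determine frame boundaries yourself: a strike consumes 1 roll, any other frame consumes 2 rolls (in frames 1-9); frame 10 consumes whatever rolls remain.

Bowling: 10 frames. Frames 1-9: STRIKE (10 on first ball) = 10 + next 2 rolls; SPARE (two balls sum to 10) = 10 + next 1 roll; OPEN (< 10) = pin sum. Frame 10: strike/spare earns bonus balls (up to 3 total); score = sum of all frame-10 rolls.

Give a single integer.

Frame 1: OPEN (9+0=9). Cumulative: 9
Frame 2: STRIKE. 10 + next two rolls (10+5) = 25. Cumulative: 34
Frame 3: STRIKE. 10 + next two rolls (5+0) = 15. Cumulative: 49
Frame 4: OPEN (5+0=5). Cumulative: 54
Frame 5: STRIKE. 10 + next two rolls (6+2) = 18. Cumulative: 72
Frame 6: OPEN (6+2=8). Cumulative: 80
Frame 7: STRIKE. 10 + next two rolls (4+2) = 16. Cumulative: 96
Frame 8: OPEN (4+2=6). Cumulative: 102
Frame 9: OPEN (6+1=7). Cumulative: 109
Frame 10: OPEN. Sum of all frame-10 rolls (5+4) = 9. Cumulative: 118

Answer: 118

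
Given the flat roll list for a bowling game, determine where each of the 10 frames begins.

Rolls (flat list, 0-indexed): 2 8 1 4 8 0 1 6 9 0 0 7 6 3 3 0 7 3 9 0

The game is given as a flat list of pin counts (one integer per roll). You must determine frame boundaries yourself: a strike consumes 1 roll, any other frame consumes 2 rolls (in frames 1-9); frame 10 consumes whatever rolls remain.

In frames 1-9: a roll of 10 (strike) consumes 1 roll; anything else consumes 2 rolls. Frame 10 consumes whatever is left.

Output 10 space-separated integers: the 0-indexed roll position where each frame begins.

Frame 1 starts at roll index 0: rolls=2,8 (sum=10), consumes 2 rolls
Frame 2 starts at roll index 2: rolls=1,4 (sum=5), consumes 2 rolls
Frame 3 starts at roll index 4: rolls=8,0 (sum=8), consumes 2 rolls
Frame 4 starts at roll index 6: rolls=1,6 (sum=7), consumes 2 rolls
Frame 5 starts at roll index 8: rolls=9,0 (sum=9), consumes 2 rolls
Frame 6 starts at roll index 10: rolls=0,7 (sum=7), consumes 2 rolls
Frame 7 starts at roll index 12: rolls=6,3 (sum=9), consumes 2 rolls
Frame 8 starts at roll index 14: rolls=3,0 (sum=3), consumes 2 rolls
Frame 9 starts at roll index 16: rolls=7,3 (sum=10), consumes 2 rolls
Frame 10 starts at roll index 18: 2 remaining rolls

Answer: 0 2 4 6 8 10 12 14 16 18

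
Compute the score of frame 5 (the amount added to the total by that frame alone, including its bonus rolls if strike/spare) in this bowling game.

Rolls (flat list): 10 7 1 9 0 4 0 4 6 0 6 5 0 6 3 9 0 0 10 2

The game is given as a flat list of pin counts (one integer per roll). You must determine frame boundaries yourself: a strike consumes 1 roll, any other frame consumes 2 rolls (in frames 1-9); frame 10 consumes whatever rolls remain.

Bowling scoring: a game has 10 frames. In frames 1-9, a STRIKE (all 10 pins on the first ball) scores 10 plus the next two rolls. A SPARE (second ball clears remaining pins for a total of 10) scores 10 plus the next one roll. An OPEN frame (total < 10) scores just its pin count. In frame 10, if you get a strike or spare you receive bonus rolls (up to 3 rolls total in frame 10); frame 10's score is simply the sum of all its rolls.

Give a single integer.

Frame 1: STRIKE. 10 + next two rolls (7+1) = 18. Cumulative: 18
Frame 2: OPEN (7+1=8). Cumulative: 26
Frame 3: OPEN (9+0=9). Cumulative: 35
Frame 4: OPEN (4+0=4). Cumulative: 39
Frame 5: SPARE (4+6=10). 10 + next roll (0) = 10. Cumulative: 49
Frame 6: OPEN (0+6=6). Cumulative: 55
Frame 7: OPEN (5+0=5). Cumulative: 60

Answer: 10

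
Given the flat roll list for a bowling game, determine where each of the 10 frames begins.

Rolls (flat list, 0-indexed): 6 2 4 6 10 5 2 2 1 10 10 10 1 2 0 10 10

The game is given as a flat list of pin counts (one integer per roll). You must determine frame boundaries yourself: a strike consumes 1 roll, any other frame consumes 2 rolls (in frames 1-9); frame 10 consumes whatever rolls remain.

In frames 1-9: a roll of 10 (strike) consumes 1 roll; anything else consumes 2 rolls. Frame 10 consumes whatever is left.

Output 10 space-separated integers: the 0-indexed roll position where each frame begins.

Answer: 0 2 4 5 7 9 10 11 12 14

Derivation:
Frame 1 starts at roll index 0: rolls=6,2 (sum=8), consumes 2 rolls
Frame 2 starts at roll index 2: rolls=4,6 (sum=10), consumes 2 rolls
Frame 3 starts at roll index 4: roll=10 (strike), consumes 1 roll
Frame 4 starts at roll index 5: rolls=5,2 (sum=7), consumes 2 rolls
Frame 5 starts at roll index 7: rolls=2,1 (sum=3), consumes 2 rolls
Frame 6 starts at roll index 9: roll=10 (strike), consumes 1 roll
Frame 7 starts at roll index 10: roll=10 (strike), consumes 1 roll
Frame 8 starts at roll index 11: roll=10 (strike), consumes 1 roll
Frame 9 starts at roll index 12: rolls=1,2 (sum=3), consumes 2 rolls
Frame 10 starts at roll index 14: 3 remaining rolls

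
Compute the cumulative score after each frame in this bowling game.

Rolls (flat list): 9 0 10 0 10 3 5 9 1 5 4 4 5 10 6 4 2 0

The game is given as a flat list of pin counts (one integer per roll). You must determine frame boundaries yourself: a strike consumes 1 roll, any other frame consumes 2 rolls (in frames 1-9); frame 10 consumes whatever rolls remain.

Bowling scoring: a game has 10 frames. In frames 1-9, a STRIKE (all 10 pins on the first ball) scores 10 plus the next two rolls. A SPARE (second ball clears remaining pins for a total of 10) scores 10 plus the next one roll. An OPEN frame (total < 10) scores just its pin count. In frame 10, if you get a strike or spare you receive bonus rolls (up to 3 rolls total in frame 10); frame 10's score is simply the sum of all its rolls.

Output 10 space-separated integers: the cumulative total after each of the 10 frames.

Frame 1: OPEN (9+0=9). Cumulative: 9
Frame 2: STRIKE. 10 + next two rolls (0+10) = 20. Cumulative: 29
Frame 3: SPARE (0+10=10). 10 + next roll (3) = 13. Cumulative: 42
Frame 4: OPEN (3+5=8). Cumulative: 50
Frame 5: SPARE (9+1=10). 10 + next roll (5) = 15. Cumulative: 65
Frame 6: OPEN (5+4=9). Cumulative: 74
Frame 7: OPEN (4+5=9). Cumulative: 83
Frame 8: STRIKE. 10 + next two rolls (6+4) = 20. Cumulative: 103
Frame 9: SPARE (6+4=10). 10 + next roll (2) = 12. Cumulative: 115
Frame 10: OPEN. Sum of all frame-10 rolls (2+0) = 2. Cumulative: 117

Answer: 9 29 42 50 65 74 83 103 115 117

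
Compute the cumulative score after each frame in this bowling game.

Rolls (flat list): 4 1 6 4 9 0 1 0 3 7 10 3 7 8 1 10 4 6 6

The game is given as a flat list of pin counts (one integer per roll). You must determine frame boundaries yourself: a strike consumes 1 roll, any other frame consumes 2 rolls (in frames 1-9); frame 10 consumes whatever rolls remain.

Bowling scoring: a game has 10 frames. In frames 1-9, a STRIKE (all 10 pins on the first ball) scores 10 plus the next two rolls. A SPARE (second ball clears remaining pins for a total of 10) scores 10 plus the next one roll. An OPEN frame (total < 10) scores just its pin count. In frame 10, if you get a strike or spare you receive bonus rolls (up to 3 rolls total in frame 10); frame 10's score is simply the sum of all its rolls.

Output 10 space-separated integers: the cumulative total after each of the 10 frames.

Frame 1: OPEN (4+1=5). Cumulative: 5
Frame 2: SPARE (6+4=10). 10 + next roll (9) = 19. Cumulative: 24
Frame 3: OPEN (9+0=9). Cumulative: 33
Frame 4: OPEN (1+0=1). Cumulative: 34
Frame 5: SPARE (3+7=10). 10 + next roll (10) = 20. Cumulative: 54
Frame 6: STRIKE. 10 + next two rolls (3+7) = 20. Cumulative: 74
Frame 7: SPARE (3+7=10). 10 + next roll (8) = 18. Cumulative: 92
Frame 8: OPEN (8+1=9). Cumulative: 101
Frame 9: STRIKE. 10 + next two rolls (4+6) = 20. Cumulative: 121
Frame 10: SPARE. Sum of all frame-10 rolls (4+6+6) = 16. Cumulative: 137

Answer: 5 24 33 34 54 74 92 101 121 137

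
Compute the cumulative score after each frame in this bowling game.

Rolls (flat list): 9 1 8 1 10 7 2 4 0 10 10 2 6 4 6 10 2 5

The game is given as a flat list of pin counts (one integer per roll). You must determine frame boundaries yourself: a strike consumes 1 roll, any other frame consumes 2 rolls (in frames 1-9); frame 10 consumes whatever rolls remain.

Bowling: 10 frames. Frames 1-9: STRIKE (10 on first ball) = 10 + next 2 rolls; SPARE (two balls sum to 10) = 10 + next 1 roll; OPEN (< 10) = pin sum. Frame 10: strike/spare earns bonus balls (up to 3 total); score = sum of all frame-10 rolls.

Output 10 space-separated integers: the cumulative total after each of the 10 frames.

Answer: 18 27 46 55 59 81 99 107 127 144

Derivation:
Frame 1: SPARE (9+1=10). 10 + next roll (8) = 18. Cumulative: 18
Frame 2: OPEN (8+1=9). Cumulative: 27
Frame 3: STRIKE. 10 + next two rolls (7+2) = 19. Cumulative: 46
Frame 4: OPEN (7+2=9). Cumulative: 55
Frame 5: OPEN (4+0=4). Cumulative: 59
Frame 6: STRIKE. 10 + next two rolls (10+2) = 22. Cumulative: 81
Frame 7: STRIKE. 10 + next two rolls (2+6) = 18. Cumulative: 99
Frame 8: OPEN (2+6=8). Cumulative: 107
Frame 9: SPARE (4+6=10). 10 + next roll (10) = 20. Cumulative: 127
Frame 10: STRIKE. Sum of all frame-10 rolls (10+2+5) = 17. Cumulative: 144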